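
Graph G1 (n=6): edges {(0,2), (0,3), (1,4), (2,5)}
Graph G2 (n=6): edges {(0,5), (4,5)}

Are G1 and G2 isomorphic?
No, not isomorphic

The graphs are NOT isomorphic.

Connected components of G1: 2 component(s) with vertex sets [[1, 4], [0, 2, 3, 5]], sizes [2, 4].
Connected components of G2: 4 component(s) with vertex sets [[1], [2], [3], [0, 4, 5]], sizes [1, 1, 1, 3].
The number of connected components (and the multiset of component sizes) is an isomorphism invariant — an isomorphism maps each component of G1 bijectively onto a component of G2. Since G1 has 2 component(s) and G2 has 4, they cannot be isomorphic.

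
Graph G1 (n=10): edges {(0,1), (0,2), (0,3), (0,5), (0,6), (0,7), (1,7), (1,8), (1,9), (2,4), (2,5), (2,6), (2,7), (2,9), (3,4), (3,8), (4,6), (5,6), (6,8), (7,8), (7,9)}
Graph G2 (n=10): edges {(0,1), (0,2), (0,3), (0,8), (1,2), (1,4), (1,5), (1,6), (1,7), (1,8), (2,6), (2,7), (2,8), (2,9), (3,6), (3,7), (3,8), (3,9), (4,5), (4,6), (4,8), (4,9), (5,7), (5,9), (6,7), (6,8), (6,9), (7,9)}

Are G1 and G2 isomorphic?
No, not isomorphic

The graphs are NOT isomorphic.

Degrees in G1: deg(0)=6, deg(1)=4, deg(2)=6, deg(3)=3, deg(4)=3, deg(5)=3, deg(6)=5, deg(7)=5, deg(8)=4, deg(9)=3.
Sorted degree sequence of G1: [6, 6, 5, 5, 4, 4, 3, 3, 3, 3].
Degrees in G2: deg(0)=4, deg(1)=7, deg(2)=6, deg(3)=5, deg(4)=5, deg(5)=4, deg(6)=7, deg(7)=6, deg(8)=6, deg(9)=6.
Sorted degree sequence of G2: [7, 7, 6, 6, 6, 6, 5, 5, 4, 4].
The (sorted) degree sequence is an isomorphism invariant, so since G1 and G2 have different degree sequences they cannot be isomorphic.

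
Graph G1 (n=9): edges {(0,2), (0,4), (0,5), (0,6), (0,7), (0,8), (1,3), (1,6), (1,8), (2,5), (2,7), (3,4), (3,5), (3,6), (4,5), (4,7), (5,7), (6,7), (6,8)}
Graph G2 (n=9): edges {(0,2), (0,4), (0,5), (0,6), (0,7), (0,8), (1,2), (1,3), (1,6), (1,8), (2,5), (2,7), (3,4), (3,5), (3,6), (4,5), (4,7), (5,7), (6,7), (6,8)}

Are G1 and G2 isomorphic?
No, not isomorphic

The graphs are NOT isomorphic.

Counting edges: G1 has 19 edge(s); G2 has 20 edge(s).
Edge count is an isomorphism invariant (a bijection on vertices induces a bijection on edges), so differing edge counts rule out isomorphism.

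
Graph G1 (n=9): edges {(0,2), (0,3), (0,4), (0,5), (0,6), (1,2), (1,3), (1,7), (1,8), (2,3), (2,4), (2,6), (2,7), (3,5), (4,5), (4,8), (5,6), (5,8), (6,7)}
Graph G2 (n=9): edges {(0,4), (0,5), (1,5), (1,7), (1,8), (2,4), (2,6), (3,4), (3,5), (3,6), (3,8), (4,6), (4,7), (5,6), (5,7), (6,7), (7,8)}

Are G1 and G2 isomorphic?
No, not isomorphic

The graphs are NOT isomorphic.

Degrees in G1: deg(0)=5, deg(1)=4, deg(2)=6, deg(3)=4, deg(4)=4, deg(5)=5, deg(6)=4, deg(7)=3, deg(8)=3.
Sorted degree sequence of G1: [6, 5, 5, 4, 4, 4, 4, 3, 3].
Degrees in G2: deg(0)=2, deg(1)=3, deg(2)=2, deg(3)=4, deg(4)=5, deg(5)=5, deg(6)=5, deg(7)=5, deg(8)=3.
Sorted degree sequence of G2: [5, 5, 5, 5, 4, 3, 3, 2, 2].
The (sorted) degree sequence is an isomorphism invariant, so since G1 and G2 have different degree sequences they cannot be isomorphic.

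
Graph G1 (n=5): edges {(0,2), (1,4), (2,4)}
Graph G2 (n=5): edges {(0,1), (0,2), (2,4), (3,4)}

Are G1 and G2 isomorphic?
No, not isomorphic

The graphs are NOT isomorphic.

Connected components of G1: 2 component(s) with vertex sets [[3], [0, 1, 2, 4]], sizes [1, 4].
Connected components of G2: 1 component(s) with vertex sets [[0, 1, 2, 3, 4]], sizes [5].
The number of connected components (and the multiset of component sizes) is an isomorphism invariant — an isomorphism maps each component of G1 bijectively onto a component of G2. Since G1 has 2 component(s) and G2 has 1, they cannot be isomorphic.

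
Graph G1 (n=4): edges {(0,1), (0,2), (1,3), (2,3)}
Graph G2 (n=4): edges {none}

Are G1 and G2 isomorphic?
No, not isomorphic

The graphs are NOT isomorphic.

Degrees in G1: deg(0)=2, deg(1)=2, deg(2)=2, deg(3)=2.
Sorted degree sequence of G1: [2, 2, 2, 2].
Degrees in G2: deg(0)=0, deg(1)=0, deg(2)=0, deg(3)=0.
Sorted degree sequence of G2: [0, 0, 0, 0].
The (sorted) degree sequence is an isomorphism invariant, so since G1 and G2 have different degree sequences they cannot be isomorphic.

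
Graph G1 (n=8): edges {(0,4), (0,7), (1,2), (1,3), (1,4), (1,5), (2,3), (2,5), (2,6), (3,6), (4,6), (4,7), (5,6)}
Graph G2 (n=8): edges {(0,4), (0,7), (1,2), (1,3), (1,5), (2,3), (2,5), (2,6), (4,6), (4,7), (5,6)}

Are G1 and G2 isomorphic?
No, not isomorphic

The graphs are NOT isomorphic.

Counting edges: G1 has 13 edge(s); G2 has 11 edge(s).
Edge count is an isomorphism invariant (a bijection on vertices induces a bijection on edges), so differing edge counts rule out isomorphism.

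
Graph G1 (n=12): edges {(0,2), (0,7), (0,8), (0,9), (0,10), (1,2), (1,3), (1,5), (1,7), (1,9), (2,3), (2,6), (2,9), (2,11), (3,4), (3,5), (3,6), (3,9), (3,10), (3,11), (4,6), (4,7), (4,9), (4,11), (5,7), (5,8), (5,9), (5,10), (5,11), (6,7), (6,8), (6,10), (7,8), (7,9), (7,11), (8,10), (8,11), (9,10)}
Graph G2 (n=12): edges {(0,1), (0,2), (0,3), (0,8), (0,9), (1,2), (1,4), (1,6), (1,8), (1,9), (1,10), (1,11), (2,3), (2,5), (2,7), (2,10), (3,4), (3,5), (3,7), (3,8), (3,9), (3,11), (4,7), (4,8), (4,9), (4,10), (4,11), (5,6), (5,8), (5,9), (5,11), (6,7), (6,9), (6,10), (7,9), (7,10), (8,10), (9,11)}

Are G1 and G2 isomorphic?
Yes, isomorphic

The graphs are isomorphic.
One valid mapping φ: V(G1) → V(G2): 0→6, 1→11, 2→5, 3→3, 4→0, 5→4, 6→2, 7→1, 8→10, 9→9, 10→7, 11→8

Verify φ preserves adjacency — for each edge of G1, its image is an edge of G2:
  (0,2) → (φ(0),φ(2)) = (5,6) ∈ E(G2) ✓
  (0,7) → (φ(0),φ(7)) = (1,6) ∈ E(G2) ✓
  (0,8) → (φ(0),φ(8)) = (6,10) ∈ E(G2) ✓
  (0,9) → (φ(0),φ(9)) = (6,9) ∈ E(G2) ✓
  (0,10) → (φ(0),φ(10)) = (6,7) ∈ E(G2) ✓
  (1,2) → (φ(1),φ(2)) = (5,11) ∈ E(G2) ✓
  (1,3) → (φ(1),φ(3)) = (3,11) ∈ E(G2) ✓
  (1,5) → (φ(1),φ(5)) = (4,11) ∈ E(G2) ✓
  (1,7) → (φ(1),φ(7)) = (1,11) ∈ E(G2) ✓
  (1,9) → (φ(1),φ(9)) = (9,11) ∈ E(G2) ✓
  (2,3) → (φ(2),φ(3)) = (3,5) ∈ E(G2) ✓
  (2,6) → (φ(2),φ(6)) = (2,5) ∈ E(G2) ✓
  (2,9) → (φ(2),φ(9)) = (5,9) ∈ E(G2) ✓
  (2,11) → (φ(2),φ(11)) = (5,8) ∈ E(G2) ✓
  (3,4) → (φ(3),φ(4)) = (0,3) ∈ E(G2) ✓
  (3,5) → (φ(3),φ(5)) = (3,4) ∈ E(G2) ✓
  (3,6) → (φ(3),φ(6)) = (2,3) ∈ E(G2) ✓
  (3,9) → (φ(3),φ(9)) = (3,9) ∈ E(G2) ✓
  (3,10) → (φ(3),φ(10)) = (3,7) ∈ E(G2) ✓
  (3,11) → (φ(3),φ(11)) = (3,8) ∈ E(G2) ✓
  (4,6) → (φ(4),φ(6)) = (0,2) ∈ E(G2) ✓
  (4,7) → (φ(4),φ(7)) = (0,1) ∈ E(G2) ✓
  (4,9) → (φ(4),φ(9)) = (0,9) ∈ E(G2) ✓
  (4,11) → (φ(4),φ(11)) = (0,8) ∈ E(G2) ✓
  (5,7) → (φ(5),φ(7)) = (1,4) ∈ E(G2) ✓
  (5,8) → (φ(5),φ(8)) = (4,10) ∈ E(G2) ✓
  (5,9) → (φ(5),φ(9)) = (4,9) ∈ E(G2) ✓
  (5,10) → (φ(5),φ(10)) = (4,7) ∈ E(G2) ✓
  (5,11) → (φ(5),φ(11)) = (4,8) ∈ E(G2) ✓
  (6,7) → (φ(6),φ(7)) = (1,2) ∈ E(G2) ✓
  (6,8) → (φ(6),φ(8)) = (2,10) ∈ E(G2) ✓
  (6,10) → (φ(6),φ(10)) = (2,7) ∈ E(G2) ✓
  (7,8) → (φ(7),φ(8)) = (1,10) ∈ E(G2) ✓
  (7,9) → (φ(7),φ(9)) = (1,9) ∈ E(G2) ✓
  (7,11) → (φ(7),φ(11)) = (1,8) ∈ E(G2) ✓
  (8,10) → (φ(8),φ(10)) = (7,10) ∈ E(G2) ✓
  (8,11) → (φ(8),φ(11)) = (8,10) ∈ E(G2) ✓
  (9,10) → (φ(9),φ(10)) = (7,9) ∈ E(G2) ✓
All 38 edges of G1 map to edges of G2, and |E(G1)| = |E(G2)| = 38, so φ is a bijection on edges as well as vertices. Hence G1 ≅ G2.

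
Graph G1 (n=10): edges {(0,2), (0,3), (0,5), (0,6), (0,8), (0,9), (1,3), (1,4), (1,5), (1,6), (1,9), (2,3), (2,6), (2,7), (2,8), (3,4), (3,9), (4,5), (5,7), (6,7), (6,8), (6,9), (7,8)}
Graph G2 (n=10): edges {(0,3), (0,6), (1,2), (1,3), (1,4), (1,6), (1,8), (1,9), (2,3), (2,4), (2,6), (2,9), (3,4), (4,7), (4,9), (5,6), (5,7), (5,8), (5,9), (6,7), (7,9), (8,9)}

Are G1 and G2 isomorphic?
No, not isomorphic

The graphs are NOT isomorphic.

Counting triangles (3-cliques): G1 has 14, G2 has 13.
Triangle count is an isomorphism invariant, so differing triangle counts rule out isomorphism.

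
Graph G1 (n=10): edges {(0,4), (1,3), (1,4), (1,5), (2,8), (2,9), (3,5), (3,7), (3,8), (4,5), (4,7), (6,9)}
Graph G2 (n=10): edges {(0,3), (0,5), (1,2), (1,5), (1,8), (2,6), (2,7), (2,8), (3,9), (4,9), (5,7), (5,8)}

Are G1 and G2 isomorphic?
Yes, isomorphic

The graphs are isomorphic.
One valid mapping φ: V(G1) → V(G2): 0→6, 1→1, 2→3, 3→5, 4→2, 5→8, 6→4, 7→7, 8→0, 9→9

Verify φ preserves adjacency — for each edge of G1, its image is an edge of G2:
  (0,4) → (φ(0),φ(4)) = (2,6) ∈ E(G2) ✓
  (1,3) → (φ(1),φ(3)) = (1,5) ∈ E(G2) ✓
  (1,4) → (φ(1),φ(4)) = (1,2) ∈ E(G2) ✓
  (1,5) → (φ(1),φ(5)) = (1,8) ∈ E(G2) ✓
  (2,8) → (φ(2),φ(8)) = (0,3) ∈ E(G2) ✓
  (2,9) → (φ(2),φ(9)) = (3,9) ∈ E(G2) ✓
  (3,5) → (φ(3),φ(5)) = (5,8) ∈ E(G2) ✓
  (3,7) → (φ(3),φ(7)) = (5,7) ∈ E(G2) ✓
  (3,8) → (φ(3),φ(8)) = (0,5) ∈ E(G2) ✓
  (4,5) → (φ(4),φ(5)) = (2,8) ∈ E(G2) ✓
  (4,7) → (φ(4),φ(7)) = (2,7) ∈ E(G2) ✓
  (6,9) → (φ(6),φ(9)) = (4,9) ∈ E(G2) ✓
All 12 edges of G1 map to edges of G2, and |E(G1)| = |E(G2)| = 12, so φ is a bijection on edges as well as vertices. Hence G1 ≅ G2.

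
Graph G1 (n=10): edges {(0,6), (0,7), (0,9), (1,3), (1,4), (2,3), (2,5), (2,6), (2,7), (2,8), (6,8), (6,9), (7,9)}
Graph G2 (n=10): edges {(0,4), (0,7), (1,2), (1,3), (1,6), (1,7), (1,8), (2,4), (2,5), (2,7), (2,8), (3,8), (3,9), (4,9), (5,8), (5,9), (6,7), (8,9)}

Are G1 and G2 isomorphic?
No, not isomorphic

The graphs are NOT isomorphic.

Counting triangles (3-cliques): G1 has 3, G2 has 7.
Triangle count is an isomorphism invariant, so differing triangle counts rule out isomorphism.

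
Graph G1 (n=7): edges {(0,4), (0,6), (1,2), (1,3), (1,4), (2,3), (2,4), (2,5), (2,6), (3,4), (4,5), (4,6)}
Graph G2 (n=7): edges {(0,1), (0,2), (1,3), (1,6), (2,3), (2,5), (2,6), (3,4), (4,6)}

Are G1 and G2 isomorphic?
No, not isomorphic

The graphs are NOT isomorphic.

Degrees in G1: deg(0)=2, deg(1)=3, deg(2)=5, deg(3)=3, deg(4)=6, deg(5)=2, deg(6)=3.
Sorted degree sequence of G1: [6, 5, 3, 3, 3, 2, 2].
Degrees in G2: deg(0)=2, deg(1)=3, deg(2)=4, deg(3)=3, deg(4)=2, deg(5)=1, deg(6)=3.
Sorted degree sequence of G2: [4, 3, 3, 3, 2, 2, 1].
The (sorted) degree sequence is an isomorphism invariant, so since G1 and G2 have different degree sequences they cannot be isomorphic.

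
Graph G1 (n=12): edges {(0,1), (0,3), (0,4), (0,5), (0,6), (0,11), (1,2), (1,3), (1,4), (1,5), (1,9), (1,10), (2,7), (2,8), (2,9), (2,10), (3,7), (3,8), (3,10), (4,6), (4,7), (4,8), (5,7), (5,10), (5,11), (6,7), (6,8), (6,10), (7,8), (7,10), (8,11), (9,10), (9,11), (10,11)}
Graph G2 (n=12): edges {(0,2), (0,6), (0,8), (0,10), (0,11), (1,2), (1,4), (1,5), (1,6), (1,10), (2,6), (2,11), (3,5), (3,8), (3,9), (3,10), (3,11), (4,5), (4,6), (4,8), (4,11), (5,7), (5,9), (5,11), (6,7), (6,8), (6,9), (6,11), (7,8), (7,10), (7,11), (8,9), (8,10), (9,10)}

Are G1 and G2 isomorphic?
Yes, isomorphic

The graphs are isomorphic.
One valid mapping φ: V(G1) → V(G2): 0→5, 1→11, 2→0, 3→7, 4→3, 5→4, 6→9, 7→8, 8→10, 9→2, 10→6, 11→1

Verify φ preserves adjacency — for each edge of G1, its image is an edge of G2:
  (0,1) → (φ(0),φ(1)) = (5,11) ∈ E(G2) ✓
  (0,3) → (φ(0),φ(3)) = (5,7) ∈ E(G2) ✓
  (0,4) → (φ(0),φ(4)) = (3,5) ∈ E(G2) ✓
  (0,5) → (φ(0),φ(5)) = (4,5) ∈ E(G2) ✓
  (0,6) → (φ(0),φ(6)) = (5,9) ∈ E(G2) ✓
  (0,11) → (φ(0),φ(11)) = (1,5) ∈ E(G2) ✓
  (1,2) → (φ(1),φ(2)) = (0,11) ∈ E(G2) ✓
  (1,3) → (φ(1),φ(3)) = (7,11) ∈ E(G2) ✓
  (1,4) → (φ(1),φ(4)) = (3,11) ∈ E(G2) ✓
  (1,5) → (φ(1),φ(5)) = (4,11) ∈ E(G2) ✓
  (1,9) → (φ(1),φ(9)) = (2,11) ∈ E(G2) ✓
  (1,10) → (φ(1),φ(10)) = (6,11) ∈ E(G2) ✓
  (2,7) → (φ(2),φ(7)) = (0,8) ∈ E(G2) ✓
  (2,8) → (φ(2),φ(8)) = (0,10) ∈ E(G2) ✓
  (2,9) → (φ(2),φ(9)) = (0,2) ∈ E(G2) ✓
  (2,10) → (φ(2),φ(10)) = (0,6) ∈ E(G2) ✓
  (3,7) → (φ(3),φ(7)) = (7,8) ∈ E(G2) ✓
  (3,8) → (φ(3),φ(8)) = (7,10) ∈ E(G2) ✓
  (3,10) → (φ(3),φ(10)) = (6,7) ∈ E(G2) ✓
  (4,6) → (φ(4),φ(6)) = (3,9) ∈ E(G2) ✓
  (4,7) → (φ(4),φ(7)) = (3,8) ∈ E(G2) ✓
  (4,8) → (φ(4),φ(8)) = (3,10) ∈ E(G2) ✓
  (5,7) → (φ(5),φ(7)) = (4,8) ∈ E(G2) ✓
  (5,10) → (φ(5),φ(10)) = (4,6) ∈ E(G2) ✓
  (5,11) → (φ(5),φ(11)) = (1,4) ∈ E(G2) ✓
  (6,7) → (φ(6),φ(7)) = (8,9) ∈ E(G2) ✓
  (6,8) → (φ(6),φ(8)) = (9,10) ∈ E(G2) ✓
  (6,10) → (φ(6),φ(10)) = (6,9) ∈ E(G2) ✓
  (7,8) → (φ(7),φ(8)) = (8,10) ∈ E(G2) ✓
  (7,10) → (φ(7),φ(10)) = (6,8) ∈ E(G2) ✓
  (8,11) → (φ(8),φ(11)) = (1,10) ∈ E(G2) ✓
  (9,10) → (φ(9),φ(10)) = (2,6) ∈ E(G2) ✓
  (9,11) → (φ(9),φ(11)) = (1,2) ∈ E(G2) ✓
  (10,11) → (φ(10),φ(11)) = (1,6) ∈ E(G2) ✓
All 34 edges of G1 map to edges of G2, and |E(G1)| = |E(G2)| = 34, so φ is a bijection on edges as well as vertices. Hence G1 ≅ G2.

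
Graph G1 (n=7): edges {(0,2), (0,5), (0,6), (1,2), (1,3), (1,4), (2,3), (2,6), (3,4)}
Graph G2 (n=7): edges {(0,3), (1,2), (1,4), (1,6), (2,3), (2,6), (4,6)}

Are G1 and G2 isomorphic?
No, not isomorphic

The graphs are NOT isomorphic.

Degrees in G1: deg(0)=3, deg(1)=3, deg(2)=4, deg(3)=3, deg(4)=2, deg(5)=1, deg(6)=2.
Sorted degree sequence of G1: [4, 3, 3, 3, 2, 2, 1].
Degrees in G2: deg(0)=1, deg(1)=3, deg(2)=3, deg(3)=2, deg(4)=2, deg(5)=0, deg(6)=3.
Sorted degree sequence of G2: [3, 3, 3, 2, 2, 1, 0].
The (sorted) degree sequence is an isomorphism invariant, so since G1 and G2 have different degree sequences they cannot be isomorphic.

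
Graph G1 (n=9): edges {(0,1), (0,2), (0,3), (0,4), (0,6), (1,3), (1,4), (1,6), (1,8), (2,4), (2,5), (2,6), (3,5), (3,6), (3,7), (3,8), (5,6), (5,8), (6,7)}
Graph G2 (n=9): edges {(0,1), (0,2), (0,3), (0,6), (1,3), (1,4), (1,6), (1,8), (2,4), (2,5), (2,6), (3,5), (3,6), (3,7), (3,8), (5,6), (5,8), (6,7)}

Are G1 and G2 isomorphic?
No, not isomorphic

The graphs are NOT isomorphic.

Counting edges: G1 has 19 edge(s); G2 has 18 edge(s).
Edge count is an isomorphism invariant (a bijection on vertices induces a bijection on edges), so differing edge counts rule out isomorphism.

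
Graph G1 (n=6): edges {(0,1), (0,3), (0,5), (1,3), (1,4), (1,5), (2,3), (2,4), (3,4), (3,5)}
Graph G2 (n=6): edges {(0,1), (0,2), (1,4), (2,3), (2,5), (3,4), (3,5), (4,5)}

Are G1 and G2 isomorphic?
No, not isomorphic

The graphs are NOT isomorphic.

Counting triangles (3-cliques): G1 has 6, G2 has 2.
Triangle count is an isomorphism invariant, so differing triangle counts rule out isomorphism.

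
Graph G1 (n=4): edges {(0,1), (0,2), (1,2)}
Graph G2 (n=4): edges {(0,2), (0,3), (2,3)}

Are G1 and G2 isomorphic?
Yes, isomorphic

The graphs are isomorphic.
One valid mapping φ: V(G1) → V(G2): 0→0, 1→2, 2→3, 3→1

Verify φ preserves adjacency — for each edge of G1, its image is an edge of G2:
  (0,1) → (φ(0),φ(1)) = (0,2) ∈ E(G2) ✓
  (0,2) → (φ(0),φ(2)) = (0,3) ∈ E(G2) ✓
  (1,2) → (φ(1),φ(2)) = (2,3) ∈ E(G2) ✓
All 3 edges of G1 map to edges of G2, and |E(G1)| = |E(G2)| = 3, so φ is a bijection on edges as well as vertices. Hence G1 ≅ G2.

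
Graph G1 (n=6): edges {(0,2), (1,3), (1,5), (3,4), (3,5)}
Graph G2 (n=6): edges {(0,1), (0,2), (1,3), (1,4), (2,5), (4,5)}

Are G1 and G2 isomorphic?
No, not isomorphic

The graphs are NOT isomorphic.

Connected components of G1: 2 component(s) with vertex sets [[0, 2], [1, 3, 4, 5]], sizes [2, 4].
Connected components of G2: 1 component(s) with vertex sets [[0, 1, 2, 3, 4, 5]], sizes [6].
The number of connected components (and the multiset of component sizes) is an isomorphism invariant — an isomorphism maps each component of G1 bijectively onto a component of G2. Since G1 has 2 component(s) and G2 has 1, they cannot be isomorphic.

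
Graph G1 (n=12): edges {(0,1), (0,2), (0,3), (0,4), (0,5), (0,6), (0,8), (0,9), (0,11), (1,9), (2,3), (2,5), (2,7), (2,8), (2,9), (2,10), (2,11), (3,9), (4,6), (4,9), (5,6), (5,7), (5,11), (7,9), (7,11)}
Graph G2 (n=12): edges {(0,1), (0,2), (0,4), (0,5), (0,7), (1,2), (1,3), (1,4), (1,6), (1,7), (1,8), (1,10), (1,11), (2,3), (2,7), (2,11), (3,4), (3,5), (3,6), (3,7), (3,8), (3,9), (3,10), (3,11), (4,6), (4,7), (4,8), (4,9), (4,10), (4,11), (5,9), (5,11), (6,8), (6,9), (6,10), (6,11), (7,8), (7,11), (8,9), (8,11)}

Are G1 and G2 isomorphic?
No, not isomorphic

The graphs are NOT isomorphic.

Counting triangles (3-cliques): G1 has 17, G2 has 55.
Triangle count is an isomorphism invariant, so differing triangle counts rule out isomorphism.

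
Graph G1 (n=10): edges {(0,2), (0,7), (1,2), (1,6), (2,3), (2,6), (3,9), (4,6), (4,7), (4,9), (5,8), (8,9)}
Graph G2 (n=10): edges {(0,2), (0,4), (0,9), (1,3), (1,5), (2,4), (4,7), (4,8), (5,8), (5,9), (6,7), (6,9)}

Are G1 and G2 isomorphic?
Yes, isomorphic

The graphs are isomorphic.
One valid mapping φ: V(G1) → V(G2): 0→7, 1→2, 2→4, 3→8, 4→9, 5→3, 6→0, 7→6, 8→1, 9→5

Verify φ preserves adjacency — for each edge of G1, its image is an edge of G2:
  (0,2) → (φ(0),φ(2)) = (4,7) ∈ E(G2) ✓
  (0,7) → (φ(0),φ(7)) = (6,7) ∈ E(G2) ✓
  (1,2) → (φ(1),φ(2)) = (2,4) ∈ E(G2) ✓
  (1,6) → (φ(1),φ(6)) = (0,2) ∈ E(G2) ✓
  (2,3) → (φ(2),φ(3)) = (4,8) ∈ E(G2) ✓
  (2,6) → (φ(2),φ(6)) = (0,4) ∈ E(G2) ✓
  (3,9) → (φ(3),φ(9)) = (5,8) ∈ E(G2) ✓
  (4,6) → (φ(4),φ(6)) = (0,9) ∈ E(G2) ✓
  (4,7) → (φ(4),φ(7)) = (6,9) ∈ E(G2) ✓
  (4,9) → (φ(4),φ(9)) = (5,9) ∈ E(G2) ✓
  (5,8) → (φ(5),φ(8)) = (1,3) ∈ E(G2) ✓
  (8,9) → (φ(8),φ(9)) = (1,5) ∈ E(G2) ✓
All 12 edges of G1 map to edges of G2, and |E(G1)| = |E(G2)| = 12, so φ is a bijection on edges as well as vertices. Hence G1 ≅ G2.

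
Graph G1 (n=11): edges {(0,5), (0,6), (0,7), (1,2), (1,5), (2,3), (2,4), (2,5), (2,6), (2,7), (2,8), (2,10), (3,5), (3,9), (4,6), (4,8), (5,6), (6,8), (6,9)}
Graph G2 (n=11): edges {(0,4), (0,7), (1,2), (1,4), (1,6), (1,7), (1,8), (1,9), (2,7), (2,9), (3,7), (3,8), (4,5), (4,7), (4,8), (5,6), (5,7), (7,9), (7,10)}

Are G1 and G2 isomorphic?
Yes, isomorphic

The graphs are isomorphic.
One valid mapping φ: V(G1) → V(G2): 0→8, 1→0, 2→7, 3→5, 4→2, 5→4, 6→1, 7→3, 8→9, 9→6, 10→10

Verify φ preserves adjacency — for each edge of G1, its image is an edge of G2:
  (0,5) → (φ(0),φ(5)) = (4,8) ∈ E(G2) ✓
  (0,6) → (φ(0),φ(6)) = (1,8) ∈ E(G2) ✓
  (0,7) → (φ(0),φ(7)) = (3,8) ∈ E(G2) ✓
  (1,2) → (φ(1),φ(2)) = (0,7) ∈ E(G2) ✓
  (1,5) → (φ(1),φ(5)) = (0,4) ∈ E(G2) ✓
  (2,3) → (φ(2),φ(3)) = (5,7) ∈ E(G2) ✓
  (2,4) → (φ(2),φ(4)) = (2,7) ∈ E(G2) ✓
  (2,5) → (φ(2),φ(5)) = (4,7) ∈ E(G2) ✓
  (2,6) → (φ(2),φ(6)) = (1,7) ∈ E(G2) ✓
  (2,7) → (φ(2),φ(7)) = (3,7) ∈ E(G2) ✓
  (2,8) → (φ(2),φ(8)) = (7,9) ∈ E(G2) ✓
  (2,10) → (φ(2),φ(10)) = (7,10) ∈ E(G2) ✓
  (3,5) → (φ(3),φ(5)) = (4,5) ∈ E(G2) ✓
  (3,9) → (φ(3),φ(9)) = (5,6) ∈ E(G2) ✓
  (4,6) → (φ(4),φ(6)) = (1,2) ∈ E(G2) ✓
  (4,8) → (φ(4),φ(8)) = (2,9) ∈ E(G2) ✓
  (5,6) → (φ(5),φ(6)) = (1,4) ∈ E(G2) ✓
  (6,8) → (φ(6),φ(8)) = (1,9) ∈ E(G2) ✓
  (6,9) → (φ(6),φ(9)) = (1,6) ∈ E(G2) ✓
All 19 edges of G1 map to edges of G2, and |E(G1)| = |E(G2)| = 19, so φ is a bijection on edges as well as vertices. Hence G1 ≅ G2.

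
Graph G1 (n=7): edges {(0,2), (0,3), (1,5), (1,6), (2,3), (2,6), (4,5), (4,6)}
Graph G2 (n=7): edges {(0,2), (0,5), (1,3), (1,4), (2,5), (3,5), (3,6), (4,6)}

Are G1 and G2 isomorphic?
Yes, isomorphic

The graphs are isomorphic.
One valid mapping φ: V(G1) → V(G2): 0→2, 1→6, 2→5, 3→0, 4→1, 5→4, 6→3

Verify φ preserves adjacency — for each edge of G1, its image is an edge of G2:
  (0,2) → (φ(0),φ(2)) = (2,5) ∈ E(G2) ✓
  (0,3) → (φ(0),φ(3)) = (0,2) ∈ E(G2) ✓
  (1,5) → (φ(1),φ(5)) = (4,6) ∈ E(G2) ✓
  (1,6) → (φ(1),φ(6)) = (3,6) ∈ E(G2) ✓
  (2,3) → (φ(2),φ(3)) = (0,5) ∈ E(G2) ✓
  (2,6) → (φ(2),φ(6)) = (3,5) ∈ E(G2) ✓
  (4,5) → (φ(4),φ(5)) = (1,4) ∈ E(G2) ✓
  (4,6) → (φ(4),φ(6)) = (1,3) ∈ E(G2) ✓
All 8 edges of G1 map to edges of G2, and |E(G1)| = |E(G2)| = 8, so φ is a bijection on edges as well as vertices. Hence G1 ≅ G2.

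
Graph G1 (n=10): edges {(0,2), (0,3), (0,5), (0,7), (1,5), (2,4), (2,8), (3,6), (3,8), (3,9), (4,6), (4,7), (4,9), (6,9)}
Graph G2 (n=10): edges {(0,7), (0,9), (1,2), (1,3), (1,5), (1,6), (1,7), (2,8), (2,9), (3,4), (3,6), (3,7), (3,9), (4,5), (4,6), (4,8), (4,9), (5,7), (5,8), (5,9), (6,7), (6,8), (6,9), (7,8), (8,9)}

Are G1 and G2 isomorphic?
No, not isomorphic

The graphs are NOT isomorphic.

Degrees in G1: deg(0)=4, deg(1)=1, deg(2)=3, deg(3)=4, deg(4)=4, deg(5)=2, deg(6)=3, deg(7)=2, deg(8)=2, deg(9)=3.
Sorted degree sequence of G1: [4, 4, 4, 3, 3, 3, 2, 2, 2, 1].
Degrees in G2: deg(0)=2, deg(1)=5, deg(2)=3, deg(3)=5, deg(4)=5, deg(5)=5, deg(6)=6, deg(7)=6, deg(8)=6, deg(9)=7.
Sorted degree sequence of G2: [7, 6, 6, 6, 5, 5, 5, 5, 3, 2].
The (sorted) degree sequence is an isomorphism invariant, so since G1 and G2 have different degree sequences they cannot be isomorphic.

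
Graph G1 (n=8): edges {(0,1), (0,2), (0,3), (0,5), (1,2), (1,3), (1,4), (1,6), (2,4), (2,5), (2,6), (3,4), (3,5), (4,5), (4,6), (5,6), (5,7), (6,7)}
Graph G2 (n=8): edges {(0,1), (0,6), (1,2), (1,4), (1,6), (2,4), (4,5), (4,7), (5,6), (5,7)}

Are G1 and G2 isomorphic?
No, not isomorphic

The graphs are NOT isomorphic.

Connected components of G1: 1 component(s) with vertex sets [[0, 1, 2, 3, 4, 5, 6, 7]], sizes [8].
Connected components of G2: 2 component(s) with vertex sets [[3], [0, 1, 2, 4, 5, 6, 7]], sizes [1, 7].
The number of connected components (and the multiset of component sizes) is an isomorphism invariant — an isomorphism maps each component of G1 bijectively onto a component of G2. Since G1 has 1 component(s) and G2 has 2, they cannot be isomorphic.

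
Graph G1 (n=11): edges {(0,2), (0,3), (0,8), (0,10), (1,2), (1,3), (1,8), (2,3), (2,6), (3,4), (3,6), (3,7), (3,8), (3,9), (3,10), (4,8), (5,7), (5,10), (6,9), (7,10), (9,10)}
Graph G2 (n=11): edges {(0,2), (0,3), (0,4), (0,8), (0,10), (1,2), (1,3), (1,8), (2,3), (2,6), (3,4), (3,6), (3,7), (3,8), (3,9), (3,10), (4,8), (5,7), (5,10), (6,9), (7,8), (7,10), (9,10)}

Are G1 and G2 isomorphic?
No, not isomorphic

The graphs are NOT isomorphic.

Counting edges: G1 has 21 edge(s); G2 has 23 edge(s).
Edge count is an isomorphism invariant (a bijection on vertices induces a bijection on edges), so differing edge counts rule out isomorphism.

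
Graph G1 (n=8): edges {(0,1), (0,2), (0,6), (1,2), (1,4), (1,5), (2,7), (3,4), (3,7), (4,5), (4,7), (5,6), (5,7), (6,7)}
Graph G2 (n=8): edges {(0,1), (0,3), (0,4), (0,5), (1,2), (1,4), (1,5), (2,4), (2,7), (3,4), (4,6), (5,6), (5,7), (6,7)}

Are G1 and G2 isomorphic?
Yes, isomorphic

The graphs are isomorphic.
One valid mapping φ: V(G1) → V(G2): 0→7, 1→5, 2→6, 3→3, 4→0, 5→1, 6→2, 7→4

Verify φ preserves adjacency — for each edge of G1, its image is an edge of G2:
  (0,1) → (φ(0),φ(1)) = (5,7) ∈ E(G2) ✓
  (0,2) → (φ(0),φ(2)) = (6,7) ∈ E(G2) ✓
  (0,6) → (φ(0),φ(6)) = (2,7) ∈ E(G2) ✓
  (1,2) → (φ(1),φ(2)) = (5,6) ∈ E(G2) ✓
  (1,4) → (φ(1),φ(4)) = (0,5) ∈ E(G2) ✓
  (1,5) → (φ(1),φ(5)) = (1,5) ∈ E(G2) ✓
  (2,7) → (φ(2),φ(7)) = (4,6) ∈ E(G2) ✓
  (3,4) → (φ(3),φ(4)) = (0,3) ∈ E(G2) ✓
  (3,7) → (φ(3),φ(7)) = (3,4) ∈ E(G2) ✓
  (4,5) → (φ(4),φ(5)) = (0,1) ∈ E(G2) ✓
  (4,7) → (φ(4),φ(7)) = (0,4) ∈ E(G2) ✓
  (5,6) → (φ(5),φ(6)) = (1,2) ∈ E(G2) ✓
  (5,7) → (φ(5),φ(7)) = (1,4) ∈ E(G2) ✓
  (6,7) → (φ(6),φ(7)) = (2,4) ∈ E(G2) ✓
All 14 edges of G1 map to edges of G2, and |E(G1)| = |E(G2)| = 14, so φ is a bijection on edges as well as vertices. Hence G1 ≅ G2.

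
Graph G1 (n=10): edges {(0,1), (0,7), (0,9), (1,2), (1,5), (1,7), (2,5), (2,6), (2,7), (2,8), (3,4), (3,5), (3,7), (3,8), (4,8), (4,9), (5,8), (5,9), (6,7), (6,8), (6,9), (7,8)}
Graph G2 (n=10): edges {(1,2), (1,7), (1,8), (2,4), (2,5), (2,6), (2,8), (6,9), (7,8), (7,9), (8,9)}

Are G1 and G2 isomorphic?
No, not isomorphic

The graphs are NOT isomorphic.

Counting triangles (3-cliques): G1 has 11, G2 has 3.
Triangle count is an isomorphism invariant, so differing triangle counts rule out isomorphism.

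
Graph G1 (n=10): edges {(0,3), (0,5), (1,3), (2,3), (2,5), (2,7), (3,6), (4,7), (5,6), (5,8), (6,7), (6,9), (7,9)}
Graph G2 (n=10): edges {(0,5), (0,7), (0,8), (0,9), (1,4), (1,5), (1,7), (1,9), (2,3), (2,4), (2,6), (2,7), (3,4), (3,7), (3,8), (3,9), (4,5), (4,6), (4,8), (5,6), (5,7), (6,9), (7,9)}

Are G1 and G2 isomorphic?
No, not isomorphic

The graphs are NOT isomorphic.

Degrees in G1: deg(0)=2, deg(1)=1, deg(2)=3, deg(3)=4, deg(4)=1, deg(5)=4, deg(6)=4, deg(7)=4, deg(8)=1, deg(9)=2.
Sorted degree sequence of G1: [4, 4, 4, 4, 3, 2, 2, 1, 1, 1].
Degrees in G2: deg(0)=4, deg(1)=4, deg(2)=4, deg(3)=5, deg(4)=6, deg(5)=5, deg(6)=4, deg(7)=6, deg(8)=3, deg(9)=5.
Sorted degree sequence of G2: [6, 6, 5, 5, 5, 4, 4, 4, 4, 3].
The (sorted) degree sequence is an isomorphism invariant, so since G1 and G2 have different degree sequences they cannot be isomorphic.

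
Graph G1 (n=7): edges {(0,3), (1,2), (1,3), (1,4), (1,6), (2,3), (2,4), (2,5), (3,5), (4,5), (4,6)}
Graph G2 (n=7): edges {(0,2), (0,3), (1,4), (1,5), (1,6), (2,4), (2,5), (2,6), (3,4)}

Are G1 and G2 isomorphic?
No, not isomorphic

The graphs are NOT isomorphic.

Counting triangles (3-cliques): G1 has 5, G2 has 0.
Triangle count is an isomorphism invariant, so differing triangle counts rule out isomorphism.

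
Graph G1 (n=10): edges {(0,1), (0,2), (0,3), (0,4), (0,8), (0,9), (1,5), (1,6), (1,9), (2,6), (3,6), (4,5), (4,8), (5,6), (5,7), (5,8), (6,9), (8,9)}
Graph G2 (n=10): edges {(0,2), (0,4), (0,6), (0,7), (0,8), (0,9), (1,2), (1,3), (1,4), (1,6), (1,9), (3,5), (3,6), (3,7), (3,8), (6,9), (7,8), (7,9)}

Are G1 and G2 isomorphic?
Yes, isomorphic

The graphs are isomorphic.
One valid mapping φ: V(G1) → V(G2): 0→0, 1→6, 2→2, 3→4, 4→8, 5→3, 6→1, 7→5, 8→7, 9→9

Verify φ preserves adjacency — for each edge of G1, its image is an edge of G2:
  (0,1) → (φ(0),φ(1)) = (0,6) ∈ E(G2) ✓
  (0,2) → (φ(0),φ(2)) = (0,2) ∈ E(G2) ✓
  (0,3) → (φ(0),φ(3)) = (0,4) ∈ E(G2) ✓
  (0,4) → (φ(0),φ(4)) = (0,8) ∈ E(G2) ✓
  (0,8) → (φ(0),φ(8)) = (0,7) ∈ E(G2) ✓
  (0,9) → (φ(0),φ(9)) = (0,9) ∈ E(G2) ✓
  (1,5) → (φ(1),φ(5)) = (3,6) ∈ E(G2) ✓
  (1,6) → (φ(1),φ(6)) = (1,6) ∈ E(G2) ✓
  (1,9) → (φ(1),φ(9)) = (6,9) ∈ E(G2) ✓
  (2,6) → (φ(2),φ(6)) = (1,2) ∈ E(G2) ✓
  (3,6) → (φ(3),φ(6)) = (1,4) ∈ E(G2) ✓
  (4,5) → (φ(4),φ(5)) = (3,8) ∈ E(G2) ✓
  (4,8) → (φ(4),φ(8)) = (7,8) ∈ E(G2) ✓
  (5,6) → (φ(5),φ(6)) = (1,3) ∈ E(G2) ✓
  (5,7) → (φ(5),φ(7)) = (3,5) ∈ E(G2) ✓
  (5,8) → (φ(5),φ(8)) = (3,7) ∈ E(G2) ✓
  (6,9) → (φ(6),φ(9)) = (1,9) ∈ E(G2) ✓
  (8,9) → (φ(8),φ(9)) = (7,9) ∈ E(G2) ✓
All 18 edges of G1 map to edges of G2, and |E(G1)| = |E(G2)| = 18, so φ is a bijection on edges as well as vertices. Hence G1 ≅ G2.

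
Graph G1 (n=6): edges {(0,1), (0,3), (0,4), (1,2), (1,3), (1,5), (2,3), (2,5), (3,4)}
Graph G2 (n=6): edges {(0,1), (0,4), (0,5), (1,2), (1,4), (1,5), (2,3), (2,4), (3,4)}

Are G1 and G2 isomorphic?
Yes, isomorphic

The graphs are isomorphic.
One valid mapping φ: V(G1) → V(G2): 0→0, 1→4, 2→2, 3→1, 4→5, 5→3

Verify φ preserves adjacency — for each edge of G1, its image is an edge of G2:
  (0,1) → (φ(0),φ(1)) = (0,4) ∈ E(G2) ✓
  (0,3) → (φ(0),φ(3)) = (0,1) ∈ E(G2) ✓
  (0,4) → (φ(0),φ(4)) = (0,5) ∈ E(G2) ✓
  (1,2) → (φ(1),φ(2)) = (2,4) ∈ E(G2) ✓
  (1,3) → (φ(1),φ(3)) = (1,4) ∈ E(G2) ✓
  (1,5) → (φ(1),φ(5)) = (3,4) ∈ E(G2) ✓
  (2,3) → (φ(2),φ(3)) = (1,2) ∈ E(G2) ✓
  (2,5) → (φ(2),φ(5)) = (2,3) ∈ E(G2) ✓
  (3,4) → (φ(3),φ(4)) = (1,5) ∈ E(G2) ✓
All 9 edges of G1 map to edges of G2, and |E(G1)| = |E(G2)| = 9, so φ is a bijection on edges as well as vertices. Hence G1 ≅ G2.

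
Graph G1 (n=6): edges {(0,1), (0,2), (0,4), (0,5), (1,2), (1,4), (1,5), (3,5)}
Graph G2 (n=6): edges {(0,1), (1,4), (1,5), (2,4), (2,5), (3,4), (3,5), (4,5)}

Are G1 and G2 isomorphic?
Yes, isomorphic

The graphs are isomorphic.
One valid mapping φ: V(G1) → V(G2): 0→4, 1→5, 2→2, 3→0, 4→3, 5→1

Verify φ preserves adjacency — for each edge of G1, its image is an edge of G2:
  (0,1) → (φ(0),φ(1)) = (4,5) ∈ E(G2) ✓
  (0,2) → (φ(0),φ(2)) = (2,4) ∈ E(G2) ✓
  (0,4) → (φ(0),φ(4)) = (3,4) ∈ E(G2) ✓
  (0,5) → (φ(0),φ(5)) = (1,4) ∈ E(G2) ✓
  (1,2) → (φ(1),φ(2)) = (2,5) ∈ E(G2) ✓
  (1,4) → (φ(1),φ(4)) = (3,5) ∈ E(G2) ✓
  (1,5) → (φ(1),φ(5)) = (1,5) ∈ E(G2) ✓
  (3,5) → (φ(3),φ(5)) = (0,1) ∈ E(G2) ✓
All 8 edges of G1 map to edges of G2, and |E(G1)| = |E(G2)| = 8, so φ is a bijection on edges as well as vertices. Hence G1 ≅ G2.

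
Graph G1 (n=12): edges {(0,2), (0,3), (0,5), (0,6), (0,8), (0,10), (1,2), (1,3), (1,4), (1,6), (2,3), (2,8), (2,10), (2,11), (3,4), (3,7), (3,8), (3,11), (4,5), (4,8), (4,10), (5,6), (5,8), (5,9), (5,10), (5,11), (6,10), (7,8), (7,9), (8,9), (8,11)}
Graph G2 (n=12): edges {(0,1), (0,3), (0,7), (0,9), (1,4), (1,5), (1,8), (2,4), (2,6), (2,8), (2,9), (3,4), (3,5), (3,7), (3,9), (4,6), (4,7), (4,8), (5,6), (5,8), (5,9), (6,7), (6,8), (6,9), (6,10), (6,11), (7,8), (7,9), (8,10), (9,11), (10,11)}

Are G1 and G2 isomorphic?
Yes, isomorphic

The graphs are isomorphic.
One valid mapping φ: V(G1) → V(G2): 0→7, 1→1, 2→4, 3→8, 4→5, 5→9, 6→0, 7→10, 8→6, 9→11, 10→3, 11→2

Verify φ preserves adjacency — for each edge of G1, its image is an edge of G2:
  (0,2) → (φ(0),φ(2)) = (4,7) ∈ E(G2) ✓
  (0,3) → (φ(0),φ(3)) = (7,8) ∈ E(G2) ✓
  (0,5) → (φ(0),φ(5)) = (7,9) ∈ E(G2) ✓
  (0,6) → (φ(0),φ(6)) = (0,7) ∈ E(G2) ✓
  (0,8) → (φ(0),φ(8)) = (6,7) ∈ E(G2) ✓
  (0,10) → (φ(0),φ(10)) = (3,7) ∈ E(G2) ✓
  (1,2) → (φ(1),φ(2)) = (1,4) ∈ E(G2) ✓
  (1,3) → (φ(1),φ(3)) = (1,8) ∈ E(G2) ✓
  (1,4) → (φ(1),φ(4)) = (1,5) ∈ E(G2) ✓
  (1,6) → (φ(1),φ(6)) = (0,1) ∈ E(G2) ✓
  (2,3) → (φ(2),φ(3)) = (4,8) ∈ E(G2) ✓
  (2,8) → (φ(2),φ(8)) = (4,6) ∈ E(G2) ✓
  (2,10) → (φ(2),φ(10)) = (3,4) ∈ E(G2) ✓
  (2,11) → (φ(2),φ(11)) = (2,4) ∈ E(G2) ✓
  (3,4) → (φ(3),φ(4)) = (5,8) ∈ E(G2) ✓
  (3,7) → (φ(3),φ(7)) = (8,10) ∈ E(G2) ✓
  (3,8) → (φ(3),φ(8)) = (6,8) ∈ E(G2) ✓
  (3,11) → (φ(3),φ(11)) = (2,8) ∈ E(G2) ✓
  (4,5) → (φ(4),φ(5)) = (5,9) ∈ E(G2) ✓
  (4,8) → (φ(4),φ(8)) = (5,6) ∈ E(G2) ✓
  (4,10) → (φ(4),φ(10)) = (3,5) ∈ E(G2) ✓
  (5,6) → (φ(5),φ(6)) = (0,9) ∈ E(G2) ✓
  (5,8) → (φ(5),φ(8)) = (6,9) ∈ E(G2) ✓
  (5,9) → (φ(5),φ(9)) = (9,11) ∈ E(G2) ✓
  (5,10) → (φ(5),φ(10)) = (3,9) ∈ E(G2) ✓
  (5,11) → (φ(5),φ(11)) = (2,9) ∈ E(G2) ✓
  (6,10) → (φ(6),φ(10)) = (0,3) ∈ E(G2) ✓
  (7,8) → (φ(7),φ(8)) = (6,10) ∈ E(G2) ✓
  (7,9) → (φ(7),φ(9)) = (10,11) ∈ E(G2) ✓
  (8,9) → (φ(8),φ(9)) = (6,11) ∈ E(G2) ✓
  (8,11) → (φ(8),φ(11)) = (2,6) ∈ E(G2) ✓
All 31 edges of G1 map to edges of G2, and |E(G1)| = |E(G2)| = 31, so φ is a bijection on edges as well as vertices. Hence G1 ≅ G2.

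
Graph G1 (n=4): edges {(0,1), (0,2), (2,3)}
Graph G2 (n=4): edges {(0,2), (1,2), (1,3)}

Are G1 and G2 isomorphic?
Yes, isomorphic

The graphs are isomorphic.
One valid mapping φ: V(G1) → V(G2): 0→2, 1→0, 2→1, 3→3

Verify φ preserves adjacency — for each edge of G1, its image is an edge of G2:
  (0,1) → (φ(0),φ(1)) = (0,2) ∈ E(G2) ✓
  (0,2) → (φ(0),φ(2)) = (1,2) ∈ E(G2) ✓
  (2,3) → (φ(2),φ(3)) = (1,3) ∈ E(G2) ✓
All 3 edges of G1 map to edges of G2, and |E(G1)| = |E(G2)| = 3, so φ is a bijection on edges as well as vertices. Hence G1 ≅ G2.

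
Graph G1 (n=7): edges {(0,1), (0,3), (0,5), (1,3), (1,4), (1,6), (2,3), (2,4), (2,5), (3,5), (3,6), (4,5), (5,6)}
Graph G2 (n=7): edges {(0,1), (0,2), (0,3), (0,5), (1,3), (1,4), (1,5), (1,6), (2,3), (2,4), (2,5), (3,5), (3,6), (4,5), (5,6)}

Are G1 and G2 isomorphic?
No, not isomorphic

The graphs are NOT isomorphic.

Counting edges: G1 has 13 edge(s); G2 has 15 edge(s).
Edge count is an isomorphism invariant (a bijection on vertices induces a bijection on edges), so differing edge counts rule out isomorphism.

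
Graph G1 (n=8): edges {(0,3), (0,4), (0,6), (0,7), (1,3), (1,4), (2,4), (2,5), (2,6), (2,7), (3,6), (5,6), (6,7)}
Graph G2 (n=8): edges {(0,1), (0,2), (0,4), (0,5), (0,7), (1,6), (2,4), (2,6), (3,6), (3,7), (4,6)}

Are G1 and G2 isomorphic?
No, not isomorphic

The graphs are NOT isomorphic.

Degrees in G1: deg(0)=4, deg(1)=2, deg(2)=4, deg(3)=3, deg(4)=3, deg(5)=2, deg(6)=5, deg(7)=3.
Sorted degree sequence of G1: [5, 4, 4, 3, 3, 3, 2, 2].
Degrees in G2: deg(0)=5, deg(1)=2, deg(2)=3, deg(3)=2, deg(4)=3, deg(5)=1, deg(6)=4, deg(7)=2.
Sorted degree sequence of G2: [5, 4, 3, 3, 2, 2, 2, 1].
The (sorted) degree sequence is an isomorphism invariant, so since G1 and G2 have different degree sequences they cannot be isomorphic.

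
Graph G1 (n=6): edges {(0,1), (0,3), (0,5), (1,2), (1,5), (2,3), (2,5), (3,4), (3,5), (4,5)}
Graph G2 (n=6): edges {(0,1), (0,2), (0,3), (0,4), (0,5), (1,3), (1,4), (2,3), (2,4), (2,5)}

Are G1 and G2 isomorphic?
Yes, isomorphic

The graphs are isomorphic.
One valid mapping φ: V(G1) → V(G2): 0→4, 1→1, 2→3, 3→2, 4→5, 5→0

Verify φ preserves adjacency — for each edge of G1, its image is an edge of G2:
  (0,1) → (φ(0),φ(1)) = (1,4) ∈ E(G2) ✓
  (0,3) → (φ(0),φ(3)) = (2,4) ∈ E(G2) ✓
  (0,5) → (φ(0),φ(5)) = (0,4) ∈ E(G2) ✓
  (1,2) → (φ(1),φ(2)) = (1,3) ∈ E(G2) ✓
  (1,5) → (φ(1),φ(5)) = (0,1) ∈ E(G2) ✓
  (2,3) → (φ(2),φ(3)) = (2,3) ∈ E(G2) ✓
  (2,5) → (φ(2),φ(5)) = (0,3) ∈ E(G2) ✓
  (3,4) → (φ(3),φ(4)) = (2,5) ∈ E(G2) ✓
  (3,5) → (φ(3),φ(5)) = (0,2) ∈ E(G2) ✓
  (4,5) → (φ(4),φ(5)) = (0,5) ∈ E(G2) ✓
All 10 edges of G1 map to edges of G2, and |E(G1)| = |E(G2)| = 10, so φ is a bijection on edges as well as vertices. Hence G1 ≅ G2.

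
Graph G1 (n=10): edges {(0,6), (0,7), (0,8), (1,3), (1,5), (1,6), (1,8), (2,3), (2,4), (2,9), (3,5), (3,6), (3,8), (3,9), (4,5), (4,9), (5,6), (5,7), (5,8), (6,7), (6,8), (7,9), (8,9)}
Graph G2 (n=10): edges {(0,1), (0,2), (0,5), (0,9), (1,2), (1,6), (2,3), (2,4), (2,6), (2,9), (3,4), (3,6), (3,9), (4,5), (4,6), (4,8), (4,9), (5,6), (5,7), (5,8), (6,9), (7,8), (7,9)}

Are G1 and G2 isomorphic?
Yes, isomorphic

The graphs are isomorphic.
One valid mapping φ: V(G1) → V(G2): 0→1, 1→3, 2→8, 3→4, 4→7, 5→9, 6→2, 7→0, 8→6, 9→5

Verify φ preserves adjacency — for each edge of G1, its image is an edge of G2:
  (0,6) → (φ(0),φ(6)) = (1,2) ∈ E(G2) ✓
  (0,7) → (φ(0),φ(7)) = (0,1) ∈ E(G2) ✓
  (0,8) → (φ(0),φ(8)) = (1,6) ∈ E(G2) ✓
  (1,3) → (φ(1),φ(3)) = (3,4) ∈ E(G2) ✓
  (1,5) → (φ(1),φ(5)) = (3,9) ∈ E(G2) ✓
  (1,6) → (φ(1),φ(6)) = (2,3) ∈ E(G2) ✓
  (1,8) → (φ(1),φ(8)) = (3,6) ∈ E(G2) ✓
  (2,3) → (φ(2),φ(3)) = (4,8) ∈ E(G2) ✓
  (2,4) → (φ(2),φ(4)) = (7,8) ∈ E(G2) ✓
  (2,9) → (φ(2),φ(9)) = (5,8) ∈ E(G2) ✓
  (3,5) → (φ(3),φ(5)) = (4,9) ∈ E(G2) ✓
  (3,6) → (φ(3),φ(6)) = (2,4) ∈ E(G2) ✓
  (3,8) → (φ(3),φ(8)) = (4,6) ∈ E(G2) ✓
  (3,9) → (φ(3),φ(9)) = (4,5) ∈ E(G2) ✓
  (4,5) → (φ(4),φ(5)) = (7,9) ∈ E(G2) ✓
  (4,9) → (φ(4),φ(9)) = (5,7) ∈ E(G2) ✓
  (5,6) → (φ(5),φ(6)) = (2,9) ∈ E(G2) ✓
  (5,7) → (φ(5),φ(7)) = (0,9) ∈ E(G2) ✓
  (5,8) → (φ(5),φ(8)) = (6,9) ∈ E(G2) ✓
  (6,7) → (φ(6),φ(7)) = (0,2) ∈ E(G2) ✓
  (6,8) → (φ(6),φ(8)) = (2,6) ∈ E(G2) ✓
  (7,9) → (φ(7),φ(9)) = (0,5) ∈ E(G2) ✓
  (8,9) → (φ(8),φ(9)) = (5,6) ∈ E(G2) ✓
All 23 edges of G1 map to edges of G2, and |E(G1)| = |E(G2)| = 23, so φ is a bijection on edges as well as vertices. Hence G1 ≅ G2.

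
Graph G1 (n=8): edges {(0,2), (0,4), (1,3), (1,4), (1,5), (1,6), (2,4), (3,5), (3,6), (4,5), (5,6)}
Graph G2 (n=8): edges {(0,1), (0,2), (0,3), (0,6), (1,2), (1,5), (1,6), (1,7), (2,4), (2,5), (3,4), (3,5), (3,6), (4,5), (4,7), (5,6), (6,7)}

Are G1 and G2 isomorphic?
No, not isomorphic

The graphs are NOT isomorphic.

Counting triangles (3-cliques): G1 has 6, G2 has 9.
Triangle count is an isomorphism invariant, so differing triangle counts rule out isomorphism.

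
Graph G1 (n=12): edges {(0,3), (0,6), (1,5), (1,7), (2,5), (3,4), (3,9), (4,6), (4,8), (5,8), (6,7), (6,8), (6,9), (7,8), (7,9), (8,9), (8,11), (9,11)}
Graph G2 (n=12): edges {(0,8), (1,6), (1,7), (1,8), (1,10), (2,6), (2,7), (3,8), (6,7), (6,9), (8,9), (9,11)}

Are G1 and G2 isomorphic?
No, not isomorphic

The graphs are NOT isomorphic.

Connected components of G1: 2 component(s) with vertex sets [[10], [0, 1, 2, 3, 4, 5, 6, 7, 8, 9, 11]], sizes [1, 11].
Connected components of G2: 3 component(s) with vertex sets [[4], [5], [0, 1, 2, 3, 6, 7, 8, 9, 10, 11]], sizes [1, 1, 10].
The number of connected components (and the multiset of component sizes) is an isomorphism invariant — an isomorphism maps each component of G1 bijectively onto a component of G2. Since G1 has 2 component(s) and G2 has 3, they cannot be isomorphic.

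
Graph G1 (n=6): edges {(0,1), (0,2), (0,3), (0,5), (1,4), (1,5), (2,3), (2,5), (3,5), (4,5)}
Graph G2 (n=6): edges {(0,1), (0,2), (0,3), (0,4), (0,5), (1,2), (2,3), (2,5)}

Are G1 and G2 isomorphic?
No, not isomorphic

The graphs are NOT isomorphic.

Counting triangles (3-cliques): G1 has 6, G2 has 3.
Triangle count is an isomorphism invariant, so differing triangle counts rule out isomorphism.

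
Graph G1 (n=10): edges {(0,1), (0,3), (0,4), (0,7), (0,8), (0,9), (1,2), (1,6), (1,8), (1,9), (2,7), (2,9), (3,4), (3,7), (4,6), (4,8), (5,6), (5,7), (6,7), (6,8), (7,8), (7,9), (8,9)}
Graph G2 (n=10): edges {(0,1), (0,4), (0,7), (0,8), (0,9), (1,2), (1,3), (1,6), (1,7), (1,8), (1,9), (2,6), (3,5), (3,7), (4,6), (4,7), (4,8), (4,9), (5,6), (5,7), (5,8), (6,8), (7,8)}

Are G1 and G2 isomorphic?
Yes, isomorphic

The graphs are isomorphic.
One valid mapping φ: V(G1) → V(G2): 0→7, 1→4, 2→9, 3→3, 4→5, 5→2, 6→6, 7→1, 8→8, 9→0

Verify φ preserves adjacency — for each edge of G1, its image is an edge of G2:
  (0,1) → (φ(0),φ(1)) = (4,7) ∈ E(G2) ✓
  (0,3) → (φ(0),φ(3)) = (3,7) ∈ E(G2) ✓
  (0,4) → (φ(0),φ(4)) = (5,7) ∈ E(G2) ✓
  (0,7) → (φ(0),φ(7)) = (1,7) ∈ E(G2) ✓
  (0,8) → (φ(0),φ(8)) = (7,8) ∈ E(G2) ✓
  (0,9) → (φ(0),φ(9)) = (0,7) ∈ E(G2) ✓
  (1,2) → (φ(1),φ(2)) = (4,9) ∈ E(G2) ✓
  (1,6) → (φ(1),φ(6)) = (4,6) ∈ E(G2) ✓
  (1,8) → (φ(1),φ(8)) = (4,8) ∈ E(G2) ✓
  (1,9) → (φ(1),φ(9)) = (0,4) ∈ E(G2) ✓
  (2,7) → (φ(2),φ(7)) = (1,9) ∈ E(G2) ✓
  (2,9) → (φ(2),φ(9)) = (0,9) ∈ E(G2) ✓
  (3,4) → (φ(3),φ(4)) = (3,5) ∈ E(G2) ✓
  (3,7) → (φ(3),φ(7)) = (1,3) ∈ E(G2) ✓
  (4,6) → (φ(4),φ(6)) = (5,6) ∈ E(G2) ✓
  (4,8) → (φ(4),φ(8)) = (5,8) ∈ E(G2) ✓
  (5,6) → (φ(5),φ(6)) = (2,6) ∈ E(G2) ✓
  (5,7) → (φ(5),φ(7)) = (1,2) ∈ E(G2) ✓
  (6,7) → (φ(6),φ(7)) = (1,6) ∈ E(G2) ✓
  (6,8) → (φ(6),φ(8)) = (6,8) ∈ E(G2) ✓
  (7,8) → (φ(7),φ(8)) = (1,8) ∈ E(G2) ✓
  (7,9) → (φ(7),φ(9)) = (0,1) ∈ E(G2) ✓
  (8,9) → (φ(8),φ(9)) = (0,8) ∈ E(G2) ✓
All 23 edges of G1 map to edges of G2, and |E(G1)| = |E(G2)| = 23, so φ is a bijection on edges as well as vertices. Hence G1 ≅ G2.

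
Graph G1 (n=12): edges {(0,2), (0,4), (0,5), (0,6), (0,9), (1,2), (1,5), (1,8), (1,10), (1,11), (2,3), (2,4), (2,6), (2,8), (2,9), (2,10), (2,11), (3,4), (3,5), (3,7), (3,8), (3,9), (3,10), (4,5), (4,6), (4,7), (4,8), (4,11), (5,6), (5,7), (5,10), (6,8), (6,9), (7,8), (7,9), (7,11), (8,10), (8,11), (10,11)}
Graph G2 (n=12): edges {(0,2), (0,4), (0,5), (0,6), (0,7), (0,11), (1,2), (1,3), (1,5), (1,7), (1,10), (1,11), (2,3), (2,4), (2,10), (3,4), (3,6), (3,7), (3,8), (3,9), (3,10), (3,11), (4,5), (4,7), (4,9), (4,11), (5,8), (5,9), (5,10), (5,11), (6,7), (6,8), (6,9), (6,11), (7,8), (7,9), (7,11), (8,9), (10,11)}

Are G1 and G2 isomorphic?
Yes, isomorphic

The graphs are isomorphic.
One valid mapping φ: V(G1) → V(G2): 0→10, 1→8, 2→3, 3→4, 4→11, 5→5, 6→1, 7→0, 8→7, 9→2, 10→9, 11→6

Verify φ preserves adjacency — for each edge of G1, its image is an edge of G2:
  (0,2) → (φ(0),φ(2)) = (3,10) ∈ E(G2) ✓
  (0,4) → (φ(0),φ(4)) = (10,11) ∈ E(G2) ✓
  (0,5) → (φ(0),φ(5)) = (5,10) ∈ E(G2) ✓
  (0,6) → (φ(0),φ(6)) = (1,10) ∈ E(G2) ✓
  (0,9) → (φ(0),φ(9)) = (2,10) ∈ E(G2) ✓
  (1,2) → (φ(1),φ(2)) = (3,8) ∈ E(G2) ✓
  (1,5) → (φ(1),φ(5)) = (5,8) ∈ E(G2) ✓
  (1,8) → (φ(1),φ(8)) = (7,8) ∈ E(G2) ✓
  (1,10) → (φ(1),φ(10)) = (8,9) ∈ E(G2) ✓
  (1,11) → (φ(1),φ(11)) = (6,8) ∈ E(G2) ✓
  (2,3) → (φ(2),φ(3)) = (3,4) ∈ E(G2) ✓
  (2,4) → (φ(2),φ(4)) = (3,11) ∈ E(G2) ✓
  (2,6) → (φ(2),φ(6)) = (1,3) ∈ E(G2) ✓
  (2,8) → (φ(2),φ(8)) = (3,7) ∈ E(G2) ✓
  (2,9) → (φ(2),φ(9)) = (2,3) ∈ E(G2) ✓
  (2,10) → (φ(2),φ(10)) = (3,9) ∈ E(G2) ✓
  (2,11) → (φ(2),φ(11)) = (3,6) ∈ E(G2) ✓
  (3,4) → (φ(3),φ(4)) = (4,11) ∈ E(G2) ✓
  (3,5) → (φ(3),φ(5)) = (4,5) ∈ E(G2) ✓
  (3,7) → (φ(3),φ(7)) = (0,4) ∈ E(G2) ✓
  (3,8) → (φ(3),φ(8)) = (4,7) ∈ E(G2) ✓
  (3,9) → (φ(3),φ(9)) = (2,4) ∈ E(G2) ✓
  (3,10) → (φ(3),φ(10)) = (4,9) ∈ E(G2) ✓
  (4,5) → (φ(4),φ(5)) = (5,11) ∈ E(G2) ✓
  (4,6) → (φ(4),φ(6)) = (1,11) ∈ E(G2) ✓
  (4,7) → (φ(4),φ(7)) = (0,11) ∈ E(G2) ✓
  (4,8) → (φ(4),φ(8)) = (7,11) ∈ E(G2) ✓
  (4,11) → (φ(4),φ(11)) = (6,11) ∈ E(G2) ✓
  (5,6) → (φ(5),φ(6)) = (1,5) ∈ E(G2) ✓
  (5,7) → (φ(5),φ(7)) = (0,5) ∈ E(G2) ✓
  (5,10) → (φ(5),φ(10)) = (5,9) ∈ E(G2) ✓
  (6,8) → (φ(6),φ(8)) = (1,7) ∈ E(G2) ✓
  (6,9) → (φ(6),φ(9)) = (1,2) ∈ E(G2) ✓
  (7,8) → (φ(7),φ(8)) = (0,7) ∈ E(G2) ✓
  (7,9) → (φ(7),φ(9)) = (0,2) ∈ E(G2) ✓
  (7,11) → (φ(7),φ(11)) = (0,6) ∈ E(G2) ✓
  (8,10) → (φ(8),φ(10)) = (7,9) ∈ E(G2) ✓
  (8,11) → (φ(8),φ(11)) = (6,7) ∈ E(G2) ✓
  (10,11) → (φ(10),φ(11)) = (6,9) ∈ E(G2) ✓
All 39 edges of G1 map to edges of G2, and |E(G1)| = |E(G2)| = 39, so φ is a bijection on edges as well as vertices. Hence G1 ≅ G2.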